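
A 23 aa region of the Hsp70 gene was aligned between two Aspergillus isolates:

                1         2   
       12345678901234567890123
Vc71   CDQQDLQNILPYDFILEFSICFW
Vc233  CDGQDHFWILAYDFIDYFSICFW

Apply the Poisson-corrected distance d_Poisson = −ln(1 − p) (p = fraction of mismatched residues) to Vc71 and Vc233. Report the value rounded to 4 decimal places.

0.3629

Differing sites — 3:Q/G; 6:L/H; 7:Q/F; 8:N/W; 11:P/A; 16:L/D; 17:E/Y.
p = 7/23 = 0.304348.
d = −ln(1 − 0.304348) = −ln(0.695652) = 0.3629.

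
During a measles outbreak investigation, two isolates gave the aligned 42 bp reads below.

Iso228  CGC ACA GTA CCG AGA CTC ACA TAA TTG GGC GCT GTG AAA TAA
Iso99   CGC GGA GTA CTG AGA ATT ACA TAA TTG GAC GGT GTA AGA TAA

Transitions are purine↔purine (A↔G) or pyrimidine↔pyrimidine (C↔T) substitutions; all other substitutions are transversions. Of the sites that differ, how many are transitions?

6

Mismatches occur at site 4 (A/G, transition), site 5 (C/G, transversion), site 11 (C/T, transition), site 16 (C/A, transversion), site 18 (C/T, transition), site 29 (G/A, transition), site 32 (C/G, transversion), site 36 (G/A, transition), site 38 (A/G, transition).
Of the 9 differences, 6 transitions and 3 transversions, so the answer is 6.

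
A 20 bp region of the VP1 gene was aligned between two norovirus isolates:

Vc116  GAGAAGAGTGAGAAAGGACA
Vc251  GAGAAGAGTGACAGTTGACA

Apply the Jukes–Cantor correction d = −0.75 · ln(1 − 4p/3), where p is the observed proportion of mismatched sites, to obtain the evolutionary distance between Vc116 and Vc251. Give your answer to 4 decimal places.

0.2326

The sequences differ at positions 12 (G/C), 14 (A/G), 15 (A/T), 16 (G/T).
p = 4/20 = 0.200000.
d = −0.75 · ln(1 − (4/3)·0.200000) = −0.75 · ln(0.733333) = −0.75 · (-0.310155) = 0.2326.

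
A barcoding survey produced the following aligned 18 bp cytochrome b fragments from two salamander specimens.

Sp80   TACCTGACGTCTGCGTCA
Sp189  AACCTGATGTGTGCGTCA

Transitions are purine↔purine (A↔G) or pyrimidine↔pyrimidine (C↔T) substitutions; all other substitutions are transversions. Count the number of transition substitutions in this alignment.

1

Mismatches occur at site 1 (T↔A, transversion), site 8 (C↔T, transition), site 11 (C↔G, transversion).
Of the 3 differences, 1 transition and 2 transversions, so the answer is 1.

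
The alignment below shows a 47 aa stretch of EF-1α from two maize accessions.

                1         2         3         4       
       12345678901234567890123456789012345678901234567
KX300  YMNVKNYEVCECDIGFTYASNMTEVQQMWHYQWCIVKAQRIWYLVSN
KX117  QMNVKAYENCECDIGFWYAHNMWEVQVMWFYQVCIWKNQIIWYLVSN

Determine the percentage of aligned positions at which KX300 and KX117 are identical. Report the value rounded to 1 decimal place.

74.5%

Mismatches occur at site 1 (Y/Q), site 6 (N/A), site 9 (V/N), site 17 (T/W), site 20 (S/H), site 23 (T/W), site 27 (Q/V), site 30 (H/F), site 33 (W/V), site 36 (V/W), site 38 (A/N), site 40 (R/I).
35 of the 47 sites match, so the percent identity is 35/47 × 100 = 74.5%.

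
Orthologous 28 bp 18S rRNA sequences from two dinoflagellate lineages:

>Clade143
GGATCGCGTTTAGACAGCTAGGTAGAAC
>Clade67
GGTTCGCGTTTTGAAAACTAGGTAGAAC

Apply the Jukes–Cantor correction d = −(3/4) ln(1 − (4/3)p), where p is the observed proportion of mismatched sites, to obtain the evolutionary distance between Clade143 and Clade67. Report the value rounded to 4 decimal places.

Differing sites — 3:A/T; 12:A/T; 15:C/A; 17:G/A.
p = 4/28 = 0.142857.
d = −0.75 · ln(1 − (4/3)·0.142857) = −0.75 · ln(0.809524) = −0.75 · (-0.211309) = 0.1585.

0.1585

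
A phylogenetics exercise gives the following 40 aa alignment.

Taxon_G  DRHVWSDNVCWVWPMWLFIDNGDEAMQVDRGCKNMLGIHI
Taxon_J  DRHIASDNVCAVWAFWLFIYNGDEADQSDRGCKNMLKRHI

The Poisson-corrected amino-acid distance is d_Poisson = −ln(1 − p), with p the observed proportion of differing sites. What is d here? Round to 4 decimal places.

Differing sites — 4:V/I; 5:W/A; 11:W/A; 14:P/A; 15:M/F; 20:D/Y; 26:M/D; 28:V/S; 37:G/K; 38:I/R.
p = 10/40 = 0.250000.
d = −ln(1 − 0.250000) = −ln(0.750000) = 0.2877.

0.2877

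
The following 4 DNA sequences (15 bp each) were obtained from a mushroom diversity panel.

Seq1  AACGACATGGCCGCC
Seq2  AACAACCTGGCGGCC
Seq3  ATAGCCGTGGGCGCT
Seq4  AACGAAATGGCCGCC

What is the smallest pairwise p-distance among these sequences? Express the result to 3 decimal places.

Pairwise Hamming distances:
  Seq1 vs Seq2: 3
  Seq1 vs Seq3: 6
  Seq1 vs Seq4: 1
  Seq2 vs Seq3: 8
  Seq2 vs Seq4: 4
  Seq3 vs Seq4: 7
The smallest is 1 mismatch, between Seq1 and Seq4; p = 1/15 = 0.067.

0.067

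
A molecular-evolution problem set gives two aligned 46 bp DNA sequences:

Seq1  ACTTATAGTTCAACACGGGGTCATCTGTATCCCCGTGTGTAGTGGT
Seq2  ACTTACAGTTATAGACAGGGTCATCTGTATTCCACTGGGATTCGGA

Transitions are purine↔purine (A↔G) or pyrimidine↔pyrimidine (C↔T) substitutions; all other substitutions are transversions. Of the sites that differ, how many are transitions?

Mismatches occur at site 6 (T↔C, transition), site 11 (C↔A, transversion), site 12 (A↔T, transversion), site 14 (C↔G, transversion), site 17 (G↔A, transition), site 31 (C↔T, transition), site 34 (C↔A, transversion), site 35 (G↔C, transversion), site 38 (T↔G, transversion), site 40 (T↔A, transversion), site 41 (A↔T, transversion), site 42 (G↔T, transversion), site 43 (T↔C, transition), site 46 (T↔A, transversion).
Of the 14 differences, 4 transitions and 10 transversions, so the answer is 4.

4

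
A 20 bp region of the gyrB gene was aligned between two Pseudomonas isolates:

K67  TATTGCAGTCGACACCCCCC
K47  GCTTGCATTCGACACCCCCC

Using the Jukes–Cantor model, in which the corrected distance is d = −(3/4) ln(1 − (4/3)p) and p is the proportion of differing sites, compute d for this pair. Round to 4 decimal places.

Mismatches occur at site 1 (T↔G), site 2 (A↔C), site 8 (G↔T).
p = 3/20 = 0.150000.
d = −0.75 · ln(1 − (4/3)·0.150000) = −0.75 · ln(0.800000) = −0.75 · (-0.223144) = 0.1674.

0.1674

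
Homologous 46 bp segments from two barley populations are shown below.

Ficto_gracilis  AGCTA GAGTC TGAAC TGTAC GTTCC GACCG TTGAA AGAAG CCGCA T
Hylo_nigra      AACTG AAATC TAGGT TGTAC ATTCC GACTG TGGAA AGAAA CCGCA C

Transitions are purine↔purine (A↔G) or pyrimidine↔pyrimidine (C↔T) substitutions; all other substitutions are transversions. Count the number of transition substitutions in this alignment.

12

Mismatches occur at site 2 (G/A, transition), site 5 (A/G, transition), site 6 (G/A, transition), site 8 (G/A, transition), site 12 (G/A, transition), site 13 (A/G, transition), site 14 (A/G, transition), site 15 (C/T, transition), site 21 (G/A, transition), site 29 (C/T, transition), site 32 (T/G, transversion), site 40 (G/A, transition), site 46 (T/C, transition).
Of the 13 differences, 12 transitions and 1 transversion, so the answer is 12.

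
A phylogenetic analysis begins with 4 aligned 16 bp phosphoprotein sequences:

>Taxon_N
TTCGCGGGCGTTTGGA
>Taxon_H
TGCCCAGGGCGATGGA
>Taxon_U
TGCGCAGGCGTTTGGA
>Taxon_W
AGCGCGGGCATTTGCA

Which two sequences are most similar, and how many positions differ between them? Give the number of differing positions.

2

Pairwise Hamming distances:
  Taxon_N vs Taxon_H: 7
  Taxon_N vs Taxon_U: 2
  Taxon_N vs Taxon_W: 4
  Taxon_H vs Taxon_U: 5
  Taxon_H vs Taxon_W: 8
  Taxon_U vs Taxon_W: 4
The smallest is 2, between Taxon_N and Taxon_U.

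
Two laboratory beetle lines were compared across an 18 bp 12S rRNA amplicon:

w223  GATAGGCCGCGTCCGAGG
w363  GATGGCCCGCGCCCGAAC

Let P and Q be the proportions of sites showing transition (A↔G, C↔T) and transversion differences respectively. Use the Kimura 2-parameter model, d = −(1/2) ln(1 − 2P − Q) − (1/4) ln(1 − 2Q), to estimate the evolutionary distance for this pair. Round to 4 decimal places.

The sequences differ at positions 4 (A/G, transition), 6 (G/C, transversion), 12 (T/C, transition), 17 (G/A, transition), 18 (G/C, transversion).
Of the 5 differences, 3 transitions and 2 transversions over 18 sites: P = 3/18 = 0.166667, Q = 2/18 = 0.111111.
d = −0.5·ln(0.555555) − 0.25·ln(0.777778) = −0.5·(-0.587788) − 0.25·(-0.251314) = 0.3567.

0.3567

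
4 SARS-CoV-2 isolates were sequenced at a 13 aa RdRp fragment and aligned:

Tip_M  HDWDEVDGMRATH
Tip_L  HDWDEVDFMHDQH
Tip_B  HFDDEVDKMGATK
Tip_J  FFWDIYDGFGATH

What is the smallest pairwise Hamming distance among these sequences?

4

Pairwise Hamming distances:
  Tip_M vs Tip_L: 4
  Tip_M vs Tip_B: 5
  Tip_M vs Tip_J: 6
  Tip_L vs Tip_B: 7
  Tip_L vs Tip_J: 9
  Tip_B vs Tip_J: 7
The smallest is 4, between Tip_M and Tip_L.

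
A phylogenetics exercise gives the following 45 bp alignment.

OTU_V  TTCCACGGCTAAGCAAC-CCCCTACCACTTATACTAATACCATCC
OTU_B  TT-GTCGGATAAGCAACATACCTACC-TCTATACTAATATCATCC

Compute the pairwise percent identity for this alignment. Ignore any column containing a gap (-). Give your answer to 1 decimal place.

81.0%

Excluding the 3 gap columns leaves 42 comparable sites.
The sequences differ at positions 4 (C/G), 5 (A/T), 9 (C/A), 19 (C/T), 20 (C/A), 28 (C/T), 29 (T/C), 40 (C/T).
34 of the 42 comparable sites match, so the percent identity is 34/42 × 100 = 81.0%.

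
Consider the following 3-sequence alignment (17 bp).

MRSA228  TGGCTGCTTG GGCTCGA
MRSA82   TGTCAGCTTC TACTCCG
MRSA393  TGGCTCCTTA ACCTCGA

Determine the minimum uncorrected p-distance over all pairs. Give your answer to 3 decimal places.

Pairwise Hamming distances:
  MRSA228 vs MRSA82: 7
  MRSA228 vs MRSA393: 4
  MRSA82 vs MRSA393: 8
The smallest is 4 mismatches, between MRSA228 and MRSA393; p = 4/17 = 0.235.

0.235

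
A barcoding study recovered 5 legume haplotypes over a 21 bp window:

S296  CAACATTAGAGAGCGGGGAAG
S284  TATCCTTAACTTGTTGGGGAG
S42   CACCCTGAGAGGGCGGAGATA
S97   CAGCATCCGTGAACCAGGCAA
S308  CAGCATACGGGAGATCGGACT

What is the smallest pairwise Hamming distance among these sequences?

Pairwise Hamming distances:
  S296 vs S284: 10
  S296 vs S42: 7
  S296 vs S97: 9
  S296 vs S308: 9
  S284 vs S42: 13
  S284 vs S97: 15
  S284 vs S308: 14
  S42 vs S97: 12
  S42 vs S308: 12
  S97 vs S308: 9
The smallest is 7, between S296 and S42.

7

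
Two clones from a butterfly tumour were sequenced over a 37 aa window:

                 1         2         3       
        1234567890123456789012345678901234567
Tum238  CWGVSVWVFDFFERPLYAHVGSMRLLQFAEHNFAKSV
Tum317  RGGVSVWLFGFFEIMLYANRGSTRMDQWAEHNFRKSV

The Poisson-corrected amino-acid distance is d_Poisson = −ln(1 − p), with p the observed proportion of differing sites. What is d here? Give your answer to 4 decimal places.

0.4329

Mismatches occur at site 1 (C/R), site 2 (W/G), site 8 (V/L), site 10 (D/G), site 14 (R/I), site 15 (P/M), site 19 (H/N), site 20 (V/R), site 23 (M/T), site 25 (L/M), site 26 (L/D), site 28 (F/W), site 34 (A/R).
p = 13/37 = 0.351351.
d = −ln(1 − 0.351351) = −ln(0.648649) = 0.4329.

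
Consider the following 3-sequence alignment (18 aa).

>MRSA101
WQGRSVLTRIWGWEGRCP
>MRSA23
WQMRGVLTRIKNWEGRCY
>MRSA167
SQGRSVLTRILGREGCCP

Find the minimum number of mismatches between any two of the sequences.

4

Pairwise Hamming distances:
  MRSA101 vs MRSA23: 5
  MRSA101 vs MRSA167: 4
  MRSA23 vs MRSA167: 8
The smallest is 4, between MRSA101 and MRSA167.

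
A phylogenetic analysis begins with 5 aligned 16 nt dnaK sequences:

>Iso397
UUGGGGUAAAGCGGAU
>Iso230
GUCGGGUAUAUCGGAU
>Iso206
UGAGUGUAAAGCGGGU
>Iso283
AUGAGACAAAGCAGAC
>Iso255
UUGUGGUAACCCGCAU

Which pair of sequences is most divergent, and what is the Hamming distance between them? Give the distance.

Pairwise Hamming distances:
  Iso397 vs Iso230: 4
  Iso397 vs Iso206: 4
  Iso397 vs Iso283: 6
  Iso397 vs Iso255: 4
  Iso230 vs Iso206: 7
  Iso230 vs Iso283: 9
  Iso230 vs Iso255: 7
  Iso206 vs Iso283: 10
  Iso206 vs Iso255: 8
  Iso283 vs Iso255: 9
The largest is 10, between Iso206 and Iso283.

10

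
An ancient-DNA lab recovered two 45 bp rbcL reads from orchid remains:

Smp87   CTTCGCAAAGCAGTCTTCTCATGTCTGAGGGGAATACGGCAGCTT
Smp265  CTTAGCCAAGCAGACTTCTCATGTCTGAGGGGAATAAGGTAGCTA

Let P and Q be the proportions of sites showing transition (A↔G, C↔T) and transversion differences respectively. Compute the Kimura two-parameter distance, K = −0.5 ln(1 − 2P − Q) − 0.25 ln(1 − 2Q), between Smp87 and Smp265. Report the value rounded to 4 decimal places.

0.1474

The sequences differ at positions 4 (C/A, transversion), 7 (A/C, transversion), 14 (T/A, transversion), 37 (C/A, transversion), 40 (C/T, transition), 45 (T/A, transversion).
Of the 6 differences, 1 transition and 5 transversions over 45 sites: P = 1/45 = 0.022222, Q = 5/45 = 0.111111.
d = −0.5·ln(0.844445) − 0.25·ln(0.777778) = −0.5·(-0.169076) − 0.25·(-0.251314) = 0.1474.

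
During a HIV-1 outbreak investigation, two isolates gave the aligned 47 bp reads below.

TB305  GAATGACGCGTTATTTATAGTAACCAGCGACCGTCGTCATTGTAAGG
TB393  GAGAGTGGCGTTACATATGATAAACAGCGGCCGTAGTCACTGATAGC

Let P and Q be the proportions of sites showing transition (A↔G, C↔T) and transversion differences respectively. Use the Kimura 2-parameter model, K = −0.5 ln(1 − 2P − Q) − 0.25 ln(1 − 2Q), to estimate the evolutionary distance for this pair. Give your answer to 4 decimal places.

0.4167

Differing sites — 3:A/G (Ti); 4:T/A (Tv); 6:A/T (Tv); 7:C/G (Tv); 14:T/C (Ti); 15:T/A (Tv); 19:A/G (Ti); 20:G/A (Ti); 24:C/A (Tv); 30:A/G (Ti); 35:C/A (Tv); 40:T/C (Ti); 43:T/A (Tv); 44:A/T (Tv); 47:G/C (Tv).
Of the 15 differences, 6 transitions and 9 transversions over 47 sites: P = 6/47 = 0.127660, Q = 9/47 = 0.191489.
d = −0.5·ln(0.553191) − 0.25·ln(0.617022) = −0.5·(-0.592052) − 0.25·(-0.482851) = 0.4167.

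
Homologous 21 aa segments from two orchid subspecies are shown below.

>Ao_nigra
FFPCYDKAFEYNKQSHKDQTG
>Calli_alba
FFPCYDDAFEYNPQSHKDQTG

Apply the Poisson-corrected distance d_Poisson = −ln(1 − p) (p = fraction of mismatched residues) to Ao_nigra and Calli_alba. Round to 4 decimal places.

The sequences differ at positions 7 (K/D), 13 (K/P).
p = 2/21 = 0.095238.
d = −ln(1 − 0.095238) = −ln(0.904762) = 0.1001.

0.1001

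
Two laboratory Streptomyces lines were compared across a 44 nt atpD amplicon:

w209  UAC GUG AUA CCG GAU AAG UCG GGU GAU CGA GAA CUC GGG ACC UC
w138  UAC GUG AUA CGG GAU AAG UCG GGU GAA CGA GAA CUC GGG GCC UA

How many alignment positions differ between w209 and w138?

4

The sequences differ at positions 11 (C/G), 27 (U/A), 40 (A/G), 44 (C/A).
That gives 4 mismatches out of 44 aligned sites, so the Hamming distance is 4.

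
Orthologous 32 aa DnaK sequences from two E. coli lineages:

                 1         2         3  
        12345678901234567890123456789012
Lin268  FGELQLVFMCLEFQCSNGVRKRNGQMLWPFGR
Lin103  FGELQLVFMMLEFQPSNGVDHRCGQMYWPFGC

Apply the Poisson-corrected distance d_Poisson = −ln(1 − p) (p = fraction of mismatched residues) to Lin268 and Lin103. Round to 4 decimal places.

0.2469

Differing sites — 10:C/M; 15:C/P; 20:R/D; 21:K/H; 23:N/C; 27:L/Y; 32:R/C.
p = 7/32 = 0.218750.
d = −ln(1 − 0.218750) = −ln(0.781250) = 0.2469.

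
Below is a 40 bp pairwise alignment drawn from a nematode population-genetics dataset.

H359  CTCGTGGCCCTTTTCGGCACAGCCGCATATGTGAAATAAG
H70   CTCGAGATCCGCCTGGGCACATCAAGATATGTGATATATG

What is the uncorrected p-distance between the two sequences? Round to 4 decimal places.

The sequences differ at positions 5 (T/A), 7 (G/A), 8 (C/T), 11 (T/G), 12 (T/C), 13 (T/C), 15 (C/G), 22 (G/T), 24 (C/A), 25 (G/A), 26 (C/G), 35 (A/T), 39 (A/T).
There are 13 differences over 40 sites, so p = 13/40 = 0.3250.

0.3250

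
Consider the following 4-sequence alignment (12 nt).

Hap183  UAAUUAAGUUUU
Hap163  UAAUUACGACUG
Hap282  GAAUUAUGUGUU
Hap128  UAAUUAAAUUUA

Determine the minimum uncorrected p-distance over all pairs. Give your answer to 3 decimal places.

0.167

Pairwise Hamming distances:
  Hap183 vs Hap163: 4
  Hap183 vs Hap282: 3
  Hap183 vs Hap128: 2
  Hap163 vs Hap282: 5
  Hap163 vs Hap128: 5
  Hap282 vs Hap128: 5
The smallest is 2 mismatches, between Hap183 and Hap128; p = 2/12 = 0.167.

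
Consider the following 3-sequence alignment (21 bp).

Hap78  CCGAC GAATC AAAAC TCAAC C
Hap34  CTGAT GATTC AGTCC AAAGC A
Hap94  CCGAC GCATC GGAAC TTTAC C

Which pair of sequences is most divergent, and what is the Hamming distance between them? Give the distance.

12

Pairwise Hamming distances:
  Hap78 vs Hap34: 10
  Hap78 vs Hap94: 5
  Hap34 vs Hap94: 12
The largest is 12, between Hap34 and Hap94.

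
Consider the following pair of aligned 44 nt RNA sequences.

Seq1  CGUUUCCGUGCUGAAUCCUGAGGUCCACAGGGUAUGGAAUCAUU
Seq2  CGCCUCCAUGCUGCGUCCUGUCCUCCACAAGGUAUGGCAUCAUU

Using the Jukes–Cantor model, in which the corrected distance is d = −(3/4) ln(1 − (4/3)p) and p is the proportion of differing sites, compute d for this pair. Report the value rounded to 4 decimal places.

The sequences differ at positions 3 (U/C), 4 (U/C), 8 (G/A), 14 (A/C), 15 (A/G), 21 (A/U), 22 (G/C), 23 (G/C), 30 (G/A), 38 (A/C).
p = 10/44 = 0.227273.
d = −0.75 · ln(1 − (4/3)·0.227273) = −0.75 · ln(0.696969) = −0.75 · (-0.361014) = 0.2708.

0.2708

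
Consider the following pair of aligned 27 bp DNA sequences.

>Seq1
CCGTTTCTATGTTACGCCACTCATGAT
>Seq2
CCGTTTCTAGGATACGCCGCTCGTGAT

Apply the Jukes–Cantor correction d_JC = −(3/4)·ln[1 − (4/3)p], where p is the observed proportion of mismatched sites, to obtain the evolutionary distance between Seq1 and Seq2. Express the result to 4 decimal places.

0.1650

Mismatches occur at site 10 (T↔G), site 12 (T↔A), site 19 (A↔G), site 23 (A↔G).
p = 4/27 = 0.148148.
d = −0.75 · ln(1 − (4/3)·0.148148) = −0.75 · ln(0.802469) = −0.75 · (-0.220062) = 0.1650.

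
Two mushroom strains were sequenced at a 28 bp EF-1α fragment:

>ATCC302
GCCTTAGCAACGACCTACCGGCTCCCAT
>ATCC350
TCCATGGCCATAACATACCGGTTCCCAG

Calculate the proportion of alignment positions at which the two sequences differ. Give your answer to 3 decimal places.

0.321

Mismatches occur at site 1 (G/T), site 4 (T/A), site 6 (A/G), site 9 (A/C), site 11 (C/T), site 12 (G/A), site 15 (C/A), site 22 (C/T), site 28 (T/G).
There are 9 differences over 28 sites, so p = 9/28 = 0.321.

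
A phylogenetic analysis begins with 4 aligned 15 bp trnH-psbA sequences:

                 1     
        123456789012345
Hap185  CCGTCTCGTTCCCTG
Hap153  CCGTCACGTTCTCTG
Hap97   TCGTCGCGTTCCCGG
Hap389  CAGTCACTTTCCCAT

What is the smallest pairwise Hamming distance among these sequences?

Pairwise Hamming distances:
  Hap185 vs Hap153: 2
  Hap185 vs Hap97: 3
  Hap185 vs Hap389: 5
  Hap153 vs Hap97: 4
  Hap153 vs Hap389: 5
  Hap97 vs Hap389: 6
The smallest is 2, between Hap185 and Hap153.

2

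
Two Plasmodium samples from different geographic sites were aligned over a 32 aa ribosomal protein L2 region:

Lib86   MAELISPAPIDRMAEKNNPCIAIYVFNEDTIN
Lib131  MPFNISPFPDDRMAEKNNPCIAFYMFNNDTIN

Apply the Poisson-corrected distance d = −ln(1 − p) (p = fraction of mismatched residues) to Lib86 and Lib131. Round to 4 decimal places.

Mismatches occur at site 2 (A/P), site 3 (E/F), site 4 (L/N), site 8 (A/F), site 10 (I/D), site 23 (I/F), site 25 (V/M), site 28 (E/N).
p = 8/32 = 0.250000.
d = −ln(1 − 0.250000) = −ln(0.750000) = 0.2877.

0.2877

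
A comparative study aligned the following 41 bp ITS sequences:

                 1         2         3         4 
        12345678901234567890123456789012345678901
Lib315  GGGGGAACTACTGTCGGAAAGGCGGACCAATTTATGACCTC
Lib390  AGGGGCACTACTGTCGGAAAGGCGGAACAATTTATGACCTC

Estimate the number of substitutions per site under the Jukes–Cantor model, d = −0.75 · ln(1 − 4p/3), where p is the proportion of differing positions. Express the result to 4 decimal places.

0.0770

Mismatches occur at site 1 (G↔A), site 6 (A↔C), site 27 (C↔A).
p = 3/41 = 0.073171.
d = −0.75 · ln(1 − (4/3)·0.073171) = −0.75 · ln(0.902439) = −0.75 · (-0.102654) = 0.0770.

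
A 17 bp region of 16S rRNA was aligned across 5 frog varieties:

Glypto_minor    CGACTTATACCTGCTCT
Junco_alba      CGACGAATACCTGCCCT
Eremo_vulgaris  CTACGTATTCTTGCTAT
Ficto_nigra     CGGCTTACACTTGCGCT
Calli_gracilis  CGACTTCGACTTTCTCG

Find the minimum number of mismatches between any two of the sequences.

Pairwise Hamming distances:
  Glypto_minor vs Junco_alba: 3
  Glypto_minor vs Eremo_vulgaris: 5
  Glypto_minor vs Ficto_nigra: 4
  Glypto_minor vs Calli_gracilis: 5
  Junco_alba vs Eremo_vulgaris: 6
  Junco_alba vs Ficto_nigra: 6
  Junco_alba vs Calli_gracilis: 8
  Eremo_vulgaris vs Ficto_nigra: 7
  Eremo_vulgaris vs Calli_gracilis: 8
  Ficto_nigra vs Calli_gracilis: 6
The smallest is 3, between Glypto_minor and Junco_alba.

3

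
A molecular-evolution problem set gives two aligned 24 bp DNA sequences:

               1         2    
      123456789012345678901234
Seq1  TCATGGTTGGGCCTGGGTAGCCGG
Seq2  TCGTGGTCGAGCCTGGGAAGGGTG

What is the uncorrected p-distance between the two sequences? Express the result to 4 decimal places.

Mismatches occur at site 3 (A/G), site 8 (T/C), site 10 (G/A), site 18 (T/A), site 21 (C/G), site 22 (C/G), site 23 (G/T).
There are 7 differences over 24 sites, so p = 7/24 = 0.2917.

0.2917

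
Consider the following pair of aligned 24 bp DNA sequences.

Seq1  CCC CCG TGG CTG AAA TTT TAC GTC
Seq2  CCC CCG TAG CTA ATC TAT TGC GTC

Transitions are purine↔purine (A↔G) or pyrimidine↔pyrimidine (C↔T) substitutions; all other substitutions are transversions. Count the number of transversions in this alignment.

3

Differing sites — 8:G/A (Ti); 12:G/A (Ti); 14:A/T (Tv); 15:A/C (Tv); 17:T/A (Tv); 20:A/G (Ti).
Of the 6 differences, 3 transitions and 3 transversions, so the answer is 3.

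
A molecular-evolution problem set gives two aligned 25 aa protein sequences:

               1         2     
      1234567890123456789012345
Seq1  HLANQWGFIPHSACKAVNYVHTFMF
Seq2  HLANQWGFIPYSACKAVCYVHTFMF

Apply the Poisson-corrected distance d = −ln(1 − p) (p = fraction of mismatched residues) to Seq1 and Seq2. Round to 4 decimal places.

0.0834

Differing sites — 11:H/Y; 18:N/C.
p = 2/25 = 0.080000.
d = −ln(1 − 0.080000) = −ln(0.920000) = 0.0834.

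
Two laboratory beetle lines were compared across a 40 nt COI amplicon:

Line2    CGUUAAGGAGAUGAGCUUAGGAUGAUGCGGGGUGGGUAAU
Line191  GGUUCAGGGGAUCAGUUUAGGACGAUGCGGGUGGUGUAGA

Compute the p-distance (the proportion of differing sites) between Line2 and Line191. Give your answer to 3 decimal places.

0.275

Mismatches occur at site 1 (C/G), site 5 (A/C), site 9 (A/G), site 13 (G/C), site 16 (C/U), site 23 (U/C), site 32 (G/U), site 33 (U/G), site 35 (G/U), site 39 (A/G), site 40 (U/A).
There are 11 differences over 40 sites, so p = 11/40 = 0.275.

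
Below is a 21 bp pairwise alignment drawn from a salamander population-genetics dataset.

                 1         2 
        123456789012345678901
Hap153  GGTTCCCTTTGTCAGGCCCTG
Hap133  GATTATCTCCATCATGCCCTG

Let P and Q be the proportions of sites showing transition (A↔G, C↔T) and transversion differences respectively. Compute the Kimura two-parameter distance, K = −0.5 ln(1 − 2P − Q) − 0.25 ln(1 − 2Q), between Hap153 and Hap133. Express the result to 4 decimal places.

0.4765

Differing sites — 2:G/A (Ti); 5:C/A (Tv); 6:C/T (Ti); 9:T/C (Ti); 10:T/C (Ti); 11:G/A (Ti); 15:G/T (Tv).
Of the 7 differences, 5 transitions and 2 transversions over 21 sites: P = 5/21 = 0.238095, Q = 2/21 = 0.095238.
d = −0.5·ln(0.428572) − 0.25·ln(0.809524) = −0.5·(-0.847297) − 0.25·(-0.211309) = 0.4765.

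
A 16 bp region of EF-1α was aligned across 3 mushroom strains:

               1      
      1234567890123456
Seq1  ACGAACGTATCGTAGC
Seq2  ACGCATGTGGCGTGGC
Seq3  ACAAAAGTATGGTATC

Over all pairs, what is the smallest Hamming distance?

Pairwise Hamming distances:
  Seq1 vs Seq2: 5
  Seq1 vs Seq3: 4
  Seq2 vs Seq3: 8
The smallest is 4, between Seq1 and Seq3.

4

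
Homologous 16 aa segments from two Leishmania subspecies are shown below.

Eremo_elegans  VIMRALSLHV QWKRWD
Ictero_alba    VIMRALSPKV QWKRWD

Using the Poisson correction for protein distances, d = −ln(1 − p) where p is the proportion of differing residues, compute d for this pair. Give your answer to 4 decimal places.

0.1335

Differing sites — 8:L/P; 9:H/K.
p = 2/16 = 0.125000.
d = −ln(1 − 0.125000) = −ln(0.875000) = 0.1335.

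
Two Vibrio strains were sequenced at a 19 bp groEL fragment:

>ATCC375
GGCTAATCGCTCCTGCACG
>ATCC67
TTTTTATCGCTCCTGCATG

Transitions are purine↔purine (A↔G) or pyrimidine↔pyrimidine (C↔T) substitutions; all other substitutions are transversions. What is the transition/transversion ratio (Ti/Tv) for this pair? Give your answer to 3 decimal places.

The sequences differ at positions 1 (G/T, transversion), 2 (G/T, transversion), 3 (C/T, transition), 5 (A/T, transversion), 18 (C/T, transition).
Of the 5 differences, 2 transitions and 3 transversions, so Ti/Tv = 2/3 = 0.667.

0.667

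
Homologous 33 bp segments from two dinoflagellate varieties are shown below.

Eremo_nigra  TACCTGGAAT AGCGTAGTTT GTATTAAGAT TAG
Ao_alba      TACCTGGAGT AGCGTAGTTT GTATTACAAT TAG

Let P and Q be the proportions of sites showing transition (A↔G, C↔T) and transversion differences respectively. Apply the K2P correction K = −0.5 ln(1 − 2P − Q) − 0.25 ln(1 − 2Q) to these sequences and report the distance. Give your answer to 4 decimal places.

0.0978

Differing sites — 9:A/G (Ti); 27:A/C (Tv); 28:G/A (Ti).
Of the 3 differences, 2 transitions and 1 transversion over 33 sites: P = 2/33 = 0.060606, Q = 1/33 = 0.030303.
d = −0.5·ln(0.848485) − 0.25·ln(0.939394) = −0.5·(-0.164303) − 0.25·(-0.062520) = 0.0978.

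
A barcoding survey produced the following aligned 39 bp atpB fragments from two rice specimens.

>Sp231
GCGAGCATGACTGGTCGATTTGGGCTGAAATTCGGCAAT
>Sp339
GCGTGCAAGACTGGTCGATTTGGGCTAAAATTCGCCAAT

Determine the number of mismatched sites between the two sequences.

The sequences differ at positions 4 (A/T), 8 (T/A), 27 (G/A), 35 (G/C).
That gives 4 mismatches out of 39 aligned sites, so the Hamming distance is 4.

4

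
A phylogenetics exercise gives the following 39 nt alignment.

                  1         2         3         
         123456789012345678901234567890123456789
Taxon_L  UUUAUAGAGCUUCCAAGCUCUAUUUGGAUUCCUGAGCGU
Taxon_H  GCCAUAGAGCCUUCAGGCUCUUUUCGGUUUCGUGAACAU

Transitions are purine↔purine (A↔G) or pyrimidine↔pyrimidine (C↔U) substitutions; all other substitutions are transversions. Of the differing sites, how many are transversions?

4

The sequences differ at positions 1 (U/G, transversion), 2 (U/C, transition), 3 (U/C, transition), 11 (U/C, transition), 13 (C/U, transition), 16 (A/G, transition), 22 (A/U, transversion), 25 (U/C, transition), 28 (A/U, transversion), 32 (C/G, transversion), 36 (G/A, transition), 38 (G/A, transition).
Of the 12 differences, 8 transitions and 4 transversions, so the answer is 4.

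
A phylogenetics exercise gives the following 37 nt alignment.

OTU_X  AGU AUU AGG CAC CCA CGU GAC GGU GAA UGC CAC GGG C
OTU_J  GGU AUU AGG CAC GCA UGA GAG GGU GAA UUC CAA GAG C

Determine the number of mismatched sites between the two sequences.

Differing sites — 1:A/G; 13:C/G; 16:C/U; 18:U/A; 21:C/G; 29:G/U; 33:C/A; 35:G/A.
That gives 8 mismatches out of 37 aligned sites, so the Hamming distance is 8.

8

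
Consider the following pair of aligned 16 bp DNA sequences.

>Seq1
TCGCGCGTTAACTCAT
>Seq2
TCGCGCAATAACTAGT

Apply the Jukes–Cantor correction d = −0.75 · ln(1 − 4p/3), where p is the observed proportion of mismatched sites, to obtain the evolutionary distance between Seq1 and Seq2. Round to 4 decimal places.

The sequences differ at positions 7 (G/A), 8 (T/A), 14 (C/A), 15 (A/G).
p = 4/16 = 0.250000.
d = −0.75 · ln(1 − (4/3)·0.250000) = −0.75 · ln(0.666667) = −0.75 · (-0.405465) = 0.3041.

0.3041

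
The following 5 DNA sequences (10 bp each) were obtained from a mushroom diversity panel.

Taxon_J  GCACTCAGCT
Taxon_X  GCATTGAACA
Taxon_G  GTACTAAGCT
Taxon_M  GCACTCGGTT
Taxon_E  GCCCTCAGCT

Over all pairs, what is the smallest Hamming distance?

1

Pairwise Hamming distances:
  Taxon_J vs Taxon_X: 4
  Taxon_J vs Taxon_G: 2
  Taxon_J vs Taxon_M: 2
  Taxon_J vs Taxon_E: 1
  Taxon_X vs Taxon_G: 5
  Taxon_X vs Taxon_M: 6
  Taxon_X vs Taxon_E: 5
  Taxon_G vs Taxon_M: 4
  Taxon_G vs Taxon_E: 3
  Taxon_M vs Taxon_E: 3
The smallest is 1, between Taxon_J and Taxon_E.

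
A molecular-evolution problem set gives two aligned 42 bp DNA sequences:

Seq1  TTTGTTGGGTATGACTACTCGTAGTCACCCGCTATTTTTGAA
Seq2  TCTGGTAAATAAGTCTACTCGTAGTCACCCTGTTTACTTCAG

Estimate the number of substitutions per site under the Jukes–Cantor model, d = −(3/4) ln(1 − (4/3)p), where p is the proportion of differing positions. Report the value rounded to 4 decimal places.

The sequences differ at positions 2 (T/C), 5 (T/G), 7 (G/A), 8 (G/A), 9 (G/A), 12 (T/A), 14 (A/T), 31 (G/T), 32 (C/G), 34 (A/T), 36 (T/A), 37 (T/C), 40 (G/C), 42 (A/G).
p = 14/42 = 0.333333.
d = −0.75 · ln(1 − (4/3)·0.333333) = −0.75 · ln(0.555556) = −0.75 · (-0.587786) = 0.4408.

0.4408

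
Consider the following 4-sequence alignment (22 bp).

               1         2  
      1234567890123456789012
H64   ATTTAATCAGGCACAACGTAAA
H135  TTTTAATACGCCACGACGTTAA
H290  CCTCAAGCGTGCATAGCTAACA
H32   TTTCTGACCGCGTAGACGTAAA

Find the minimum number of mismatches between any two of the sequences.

Pairwise Hamming distances:
  H64 vs H135: 6
  H64 vs H290: 11
  H64 vs H32: 11
  H135 vs H290: 15
  H135 vs H32: 9
  H290 vs H32: 16
The smallest is 6, between H64 and H135.

6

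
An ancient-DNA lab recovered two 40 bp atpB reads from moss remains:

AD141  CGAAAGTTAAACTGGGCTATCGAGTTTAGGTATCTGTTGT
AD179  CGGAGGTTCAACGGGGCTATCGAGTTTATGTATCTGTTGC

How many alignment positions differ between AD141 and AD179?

The sequences differ at positions 3 (A/G), 5 (A/G), 9 (A/C), 13 (T/G), 29 (G/T), 40 (T/C).
That gives 6 mismatches out of 40 aligned sites, so the Hamming distance is 6.

6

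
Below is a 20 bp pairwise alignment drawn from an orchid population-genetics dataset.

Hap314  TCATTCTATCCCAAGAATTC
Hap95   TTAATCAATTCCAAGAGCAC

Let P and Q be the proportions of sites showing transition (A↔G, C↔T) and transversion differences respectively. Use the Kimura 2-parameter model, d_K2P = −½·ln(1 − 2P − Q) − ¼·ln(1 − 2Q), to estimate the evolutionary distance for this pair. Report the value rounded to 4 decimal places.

Mismatches occur at site 2 (C/T, transition), site 4 (T/A, transversion), site 7 (T/A, transversion), site 10 (C/T, transition), site 17 (A/G, transition), site 18 (T/C, transition), site 19 (T/A, transversion).
Of the 7 differences, 4 transitions and 3 transversions over 20 sites: P = 4/20 = 0.200000, Q = 3/20 = 0.150000.
d = −0.5·ln(0.450000) − 0.25·ln(0.700000) = −0.5·(-0.798508) − 0.25·(-0.356675) = 0.4884.

0.4884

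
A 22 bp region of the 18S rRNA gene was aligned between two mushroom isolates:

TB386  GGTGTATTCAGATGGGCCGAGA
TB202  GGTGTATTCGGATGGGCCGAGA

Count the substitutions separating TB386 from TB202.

Differing sites — 10:A/G.
That gives 1 mismatch out of 22 aligned sites, so the Hamming distance is 1.

1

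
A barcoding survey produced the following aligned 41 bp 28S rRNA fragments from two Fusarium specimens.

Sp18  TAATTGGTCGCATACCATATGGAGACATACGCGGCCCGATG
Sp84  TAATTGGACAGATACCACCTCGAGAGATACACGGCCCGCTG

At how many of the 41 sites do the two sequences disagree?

Differing sites — 8:T/A; 10:G/A; 11:C/G; 18:T/C; 19:A/C; 21:G/C; 26:C/G; 31:G/A; 39:A/C.
That gives 9 mismatches out of 41 aligned sites, so the Hamming distance is 9.

9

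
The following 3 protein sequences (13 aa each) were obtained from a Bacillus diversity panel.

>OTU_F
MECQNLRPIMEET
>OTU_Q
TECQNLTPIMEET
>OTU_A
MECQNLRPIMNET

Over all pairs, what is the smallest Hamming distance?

Pairwise Hamming distances:
  OTU_F vs OTU_Q: 2
  OTU_F vs OTU_A: 1
  OTU_Q vs OTU_A: 3
The smallest is 1, between OTU_F and OTU_A.

1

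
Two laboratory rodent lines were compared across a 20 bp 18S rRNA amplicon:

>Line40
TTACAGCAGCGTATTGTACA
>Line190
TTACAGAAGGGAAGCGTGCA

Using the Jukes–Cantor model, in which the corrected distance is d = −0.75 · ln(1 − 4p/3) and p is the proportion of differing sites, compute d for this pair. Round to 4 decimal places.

Mismatches occur at site 7 (C→A), site 10 (C→G), site 12 (T→A), site 14 (T→G), site 15 (T→C), site 18 (A→G).
p = 6/20 = 0.300000.
d = −0.75 · ln(1 − (4/3)·0.300000) = −0.75 · ln(0.600000) = −0.75 · (-0.510826) = 0.3831.

0.3831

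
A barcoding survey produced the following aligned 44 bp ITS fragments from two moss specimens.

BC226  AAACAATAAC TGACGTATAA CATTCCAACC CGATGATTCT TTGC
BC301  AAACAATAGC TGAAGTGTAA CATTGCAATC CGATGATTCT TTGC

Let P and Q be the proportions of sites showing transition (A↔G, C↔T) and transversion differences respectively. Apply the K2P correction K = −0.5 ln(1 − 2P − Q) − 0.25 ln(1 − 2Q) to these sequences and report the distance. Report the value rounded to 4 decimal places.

0.1242

Differing sites — 9:A/G (Ti); 14:C/A (Tv); 17:A/G (Ti); 25:C/G (Tv); 29:C/T (Ti).
Of the 5 differences, 3 transitions and 2 transversions over 44 sites: P = 3/44 = 0.068182, Q = 2/44 = 0.045455.
d = −0.5·ln(0.818181) − 0.25·ln(0.909090) = −0.5·(-0.200672) − 0.25·(-0.095311) = 0.1242.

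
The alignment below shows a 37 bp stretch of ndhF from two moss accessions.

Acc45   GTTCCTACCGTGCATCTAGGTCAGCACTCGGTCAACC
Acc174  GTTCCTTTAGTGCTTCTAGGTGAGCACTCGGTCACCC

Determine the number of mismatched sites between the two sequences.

Mismatches occur at site 7 (A↔T), site 8 (C↔T), site 9 (C↔A), site 14 (A↔T), site 22 (C↔G), site 35 (A↔C).
That gives 6 mismatches out of 37 aligned sites, so the Hamming distance is 6.

6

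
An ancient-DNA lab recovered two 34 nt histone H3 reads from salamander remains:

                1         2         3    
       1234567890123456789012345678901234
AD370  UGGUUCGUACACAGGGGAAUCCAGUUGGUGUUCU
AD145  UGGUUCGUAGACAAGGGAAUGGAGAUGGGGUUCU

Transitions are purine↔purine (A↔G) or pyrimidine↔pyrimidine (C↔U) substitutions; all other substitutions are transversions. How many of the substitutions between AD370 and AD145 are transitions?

Differing sites — 10:C/G (Tv); 14:G/A (Ti); 21:C/G (Tv); 22:C/G (Tv); 25:U/A (Tv); 29:U/G (Tv).
Of the 6 differences, 1 transition and 5 transversions, so the answer is 1.

1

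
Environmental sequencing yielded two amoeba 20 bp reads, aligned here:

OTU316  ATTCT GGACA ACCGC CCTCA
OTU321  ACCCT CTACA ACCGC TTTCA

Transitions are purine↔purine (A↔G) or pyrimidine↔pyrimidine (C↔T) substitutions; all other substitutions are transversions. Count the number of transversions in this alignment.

Differing sites — 2:T/C (Ti); 3:T/C (Ti); 6:G/C (Tv); 7:G/T (Tv); 16:C/T (Ti); 17:C/T (Ti).
Of the 6 differences, 4 transitions and 2 transversions, so the answer is 2.

2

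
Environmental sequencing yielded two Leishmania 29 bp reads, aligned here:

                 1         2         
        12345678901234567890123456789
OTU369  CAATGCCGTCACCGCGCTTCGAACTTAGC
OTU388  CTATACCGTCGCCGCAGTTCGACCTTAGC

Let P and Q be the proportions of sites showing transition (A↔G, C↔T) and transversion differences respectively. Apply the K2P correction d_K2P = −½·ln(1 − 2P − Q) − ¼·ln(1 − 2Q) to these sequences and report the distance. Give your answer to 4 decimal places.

Mismatches occur at site 2 (A/T, transversion), site 5 (G/A, transition), site 11 (A/G, transition), site 16 (G/A, transition), site 17 (C/G, transversion), site 23 (A/C, transversion).
Of the 6 differences, 3 transitions and 3 transversions over 29 sites: P = 3/29 = 0.103448, Q = 3/29 = 0.103448.
d = −0.5·ln(0.689656) − 0.25·ln(0.793104) = −0.5·(-0.371562) − 0.25·(-0.231801) = 0.2437.

0.2437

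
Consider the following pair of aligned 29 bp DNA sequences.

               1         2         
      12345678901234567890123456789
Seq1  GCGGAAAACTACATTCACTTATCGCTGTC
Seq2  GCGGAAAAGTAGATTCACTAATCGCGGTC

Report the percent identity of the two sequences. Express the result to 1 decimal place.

Mismatches occur at site 9 (C↔G), site 12 (C↔G), site 20 (T↔A), site 26 (T↔G).
25 of the 29 sites match, so the percent identity is 25/29 × 100 = 86.2%.

86.2%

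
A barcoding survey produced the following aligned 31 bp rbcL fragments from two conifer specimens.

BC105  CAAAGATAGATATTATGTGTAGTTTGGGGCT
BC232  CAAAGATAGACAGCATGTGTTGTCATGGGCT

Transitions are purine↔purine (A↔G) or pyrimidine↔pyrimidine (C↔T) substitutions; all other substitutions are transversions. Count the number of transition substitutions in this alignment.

Differing sites — 11:T/C (Ti); 13:T/G (Tv); 14:T/C (Ti); 21:A/T (Tv); 24:T/C (Ti); 25:T/A (Tv); 26:G/T (Tv).
Of the 7 differences, 3 transitions and 4 transversions, so the answer is 3.

3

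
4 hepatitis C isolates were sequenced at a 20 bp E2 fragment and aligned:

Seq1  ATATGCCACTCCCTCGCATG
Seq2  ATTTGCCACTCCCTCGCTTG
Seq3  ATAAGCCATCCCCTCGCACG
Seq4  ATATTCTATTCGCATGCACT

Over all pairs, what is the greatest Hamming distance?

10

Pairwise Hamming distances:
  Seq1 vs Seq2: 2
  Seq1 vs Seq3: 4
  Seq1 vs Seq4: 8
  Seq2 vs Seq3: 6
  Seq2 vs Seq4: 10
  Seq3 vs Seq4: 8
The largest is 10, between Seq2 and Seq4.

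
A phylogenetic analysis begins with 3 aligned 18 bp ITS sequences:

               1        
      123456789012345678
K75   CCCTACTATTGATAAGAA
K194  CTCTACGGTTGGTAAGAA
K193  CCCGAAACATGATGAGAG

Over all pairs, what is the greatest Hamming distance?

9

Pairwise Hamming distances:
  K75 vs K194: 4
  K75 vs K193: 7
  K194 vs K193: 9
The largest is 9, between K194 and K193.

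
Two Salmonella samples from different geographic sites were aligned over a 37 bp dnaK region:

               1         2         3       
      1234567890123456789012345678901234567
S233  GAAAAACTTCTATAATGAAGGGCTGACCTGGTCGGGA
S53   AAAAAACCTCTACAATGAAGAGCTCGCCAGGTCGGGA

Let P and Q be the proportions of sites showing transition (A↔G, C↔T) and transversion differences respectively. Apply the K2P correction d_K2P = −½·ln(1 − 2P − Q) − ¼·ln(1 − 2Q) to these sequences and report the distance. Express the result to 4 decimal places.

0.2246

Differing sites — 1:G/A (Ti); 8:T/C (Ti); 13:T/C (Ti); 21:G/A (Ti); 25:G/C (Tv); 26:A/G (Ti); 29:T/A (Tv).
Of the 7 differences, 5 transitions and 2 transversions over 37 sites: P = 5/37 = 0.135135, Q = 2/37 = 0.054054.
d = −0.5·ln(0.675676) − 0.25·ln(0.891892) = −0.5·(-0.392042) − 0.25·(-0.114410) = 0.2246.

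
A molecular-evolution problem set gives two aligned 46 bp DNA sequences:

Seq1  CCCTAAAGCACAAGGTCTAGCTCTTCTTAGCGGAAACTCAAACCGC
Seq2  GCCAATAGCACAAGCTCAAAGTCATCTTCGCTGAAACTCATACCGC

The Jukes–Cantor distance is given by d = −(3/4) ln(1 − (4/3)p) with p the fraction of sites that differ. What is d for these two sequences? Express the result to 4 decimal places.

0.2880

Differing sites — 1:C/G; 4:T/A; 6:A/T; 15:G/C; 18:T/A; 20:G/A; 21:C/G; 24:T/A; 29:A/C; 32:G/T; 41:A/T.
p = 11/46 = 0.239130.
d = −0.75 · ln(1 − (4/3)·0.239130) = −0.75 · ln(0.681160) = −0.75 · (-0.383958) = 0.2880.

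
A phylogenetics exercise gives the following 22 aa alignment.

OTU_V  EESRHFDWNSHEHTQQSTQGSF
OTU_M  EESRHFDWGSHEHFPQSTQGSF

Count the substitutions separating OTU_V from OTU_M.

Mismatches occur at site 9 (N→G), site 14 (T→F), site 15 (Q→P).
That gives 3 mismatches out of 22 aligned sites, so the Hamming distance is 3.

3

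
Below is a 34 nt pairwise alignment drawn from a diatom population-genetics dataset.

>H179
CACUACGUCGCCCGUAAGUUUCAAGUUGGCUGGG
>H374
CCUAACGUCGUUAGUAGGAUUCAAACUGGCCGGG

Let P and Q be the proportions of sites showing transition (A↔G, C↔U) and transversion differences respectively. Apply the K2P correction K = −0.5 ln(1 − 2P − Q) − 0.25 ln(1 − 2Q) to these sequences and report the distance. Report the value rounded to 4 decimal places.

0.4440

Mismatches occur at site 2 (A↔C, transversion), site 3 (C↔U, transition), site 4 (U↔A, transversion), site 11 (C↔U, transition), site 12 (C↔U, transition), site 13 (C↔A, transversion), site 17 (A↔G, transition), site 19 (U↔A, transversion), site 25 (G↔A, transition), site 26 (U↔C, transition), site 31 (U↔C, transition).
Of the 11 differences, 7 transitions and 4 transversions over 34 sites: P = 7/34 = 0.205882, Q = 4/34 = 0.117647.
d = −0.5·ln(0.470589) − 0.25·ln(0.764706) = −0.5·(-0.753770) − 0.25·(-0.268264) = 0.4440.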